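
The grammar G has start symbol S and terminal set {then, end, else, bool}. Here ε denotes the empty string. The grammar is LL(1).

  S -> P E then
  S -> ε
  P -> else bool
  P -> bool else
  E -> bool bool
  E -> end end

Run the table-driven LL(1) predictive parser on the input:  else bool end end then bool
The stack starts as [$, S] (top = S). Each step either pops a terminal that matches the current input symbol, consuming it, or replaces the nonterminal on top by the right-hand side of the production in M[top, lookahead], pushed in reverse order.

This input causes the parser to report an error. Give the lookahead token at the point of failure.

step 1: stack=$ S  input=else bool end end then bool $  — expand S -> P E then
step 2: stack=$ then E P  input=else bool end end then bool $  — expand P -> else bool
step 3: stack=$ then E bool else  input=else bool end end then bool $  — match else
step 4: stack=$ then E bool  input=bool end end then bool $  — match bool
step 5: stack=$ then E  input=end end then bool $  — expand E -> end end
step 6: stack=$ then end end  input=end end then bool $  — match end
step 7: stack=$ then end  input=end then bool $  — match end
step 8: stack=$ then  input=then bool $  — match then
step 9: stack=$  input=bool $  — error: stack empty but input remains

bool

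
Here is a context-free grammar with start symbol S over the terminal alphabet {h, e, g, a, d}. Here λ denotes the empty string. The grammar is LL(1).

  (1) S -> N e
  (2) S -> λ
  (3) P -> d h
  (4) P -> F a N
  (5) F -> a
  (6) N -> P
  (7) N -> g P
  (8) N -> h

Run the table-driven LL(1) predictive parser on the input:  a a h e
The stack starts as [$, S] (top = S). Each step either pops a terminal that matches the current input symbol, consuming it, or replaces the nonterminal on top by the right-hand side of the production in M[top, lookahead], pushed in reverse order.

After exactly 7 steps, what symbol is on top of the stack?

h

     Stack      Input      Action
  1  $ S        a a h e $  expand S -> N e
  2  $ e N      a a h e $  expand N -> P
  3  $ e P      a a h e $  expand P -> F a N
  4  $ e N a F  a a h e $  expand F -> a
  5  $ e N a a  a a h e $  match a
  6  $ e N a    a h e $    match a
  7  $ e N      h e $      expand N -> h
Stack after step 7: $ e h (top = h).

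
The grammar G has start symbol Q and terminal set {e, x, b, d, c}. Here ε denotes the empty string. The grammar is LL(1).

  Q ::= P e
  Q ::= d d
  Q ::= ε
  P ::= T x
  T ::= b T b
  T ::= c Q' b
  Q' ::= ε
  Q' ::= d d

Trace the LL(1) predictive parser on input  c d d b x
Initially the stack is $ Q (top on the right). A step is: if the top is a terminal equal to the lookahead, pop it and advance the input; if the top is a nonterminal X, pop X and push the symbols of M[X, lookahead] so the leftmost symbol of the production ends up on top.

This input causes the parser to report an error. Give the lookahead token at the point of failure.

      Stack         Input        Action
   1  $ Q           c d d b x $  expand Q ::= P e
   2  $ e P         c d d b x $  expand P ::= T x
   3  $ e x T       c d d b x $  expand T ::= c Q' b
   4  $ e x b Q' c  c d d b x $  match c
   5  $ e x b Q'    d d b x $    expand Q' ::= d d
   6  $ e x b d d   d d b x $    match d
   7  $ e x b d     d b x $      match d
   8  $ e x b       b x $        match b
   9  $ e x         x $          match x
  10  $ e           $            error: top is terminal e but lookahead is $

$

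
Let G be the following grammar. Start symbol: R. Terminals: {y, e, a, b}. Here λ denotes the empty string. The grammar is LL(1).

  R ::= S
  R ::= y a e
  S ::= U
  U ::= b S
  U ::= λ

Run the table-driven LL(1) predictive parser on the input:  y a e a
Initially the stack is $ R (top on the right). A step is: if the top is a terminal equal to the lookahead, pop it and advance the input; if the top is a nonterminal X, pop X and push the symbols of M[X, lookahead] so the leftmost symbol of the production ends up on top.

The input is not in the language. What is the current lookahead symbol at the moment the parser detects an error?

     Stack    Input      Action
  1  $ R      y a e a $  expand R ::= y a e
  2  $ e a y  y a e a $  match y
  3  $ e a    a e a $    match a
  4  $ e      e a $      match e
  5  $        a $        error: stack empty but input remains

a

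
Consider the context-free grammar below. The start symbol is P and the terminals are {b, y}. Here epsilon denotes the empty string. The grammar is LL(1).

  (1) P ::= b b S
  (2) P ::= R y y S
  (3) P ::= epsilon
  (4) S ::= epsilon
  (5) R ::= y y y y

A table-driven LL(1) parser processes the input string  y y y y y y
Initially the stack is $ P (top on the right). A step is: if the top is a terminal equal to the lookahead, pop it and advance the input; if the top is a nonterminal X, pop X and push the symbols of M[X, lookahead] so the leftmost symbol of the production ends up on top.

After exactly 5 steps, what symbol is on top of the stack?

step 1: stack=$ P  input=y y y y y y $  — expand P ::= R y y S
step 2: stack=$ S y y R  input=y y y y y y $  — expand R ::= y y y y
step 3: stack=$ S y y y y y y  input=y y y y y y $  — match y
step 4: stack=$ S y y y y y  input=y y y y y $  — match y
step 5: stack=$ S y y y y  input=y y y y $  — match y
Stack after step 5: $ S y y y (top = y).

y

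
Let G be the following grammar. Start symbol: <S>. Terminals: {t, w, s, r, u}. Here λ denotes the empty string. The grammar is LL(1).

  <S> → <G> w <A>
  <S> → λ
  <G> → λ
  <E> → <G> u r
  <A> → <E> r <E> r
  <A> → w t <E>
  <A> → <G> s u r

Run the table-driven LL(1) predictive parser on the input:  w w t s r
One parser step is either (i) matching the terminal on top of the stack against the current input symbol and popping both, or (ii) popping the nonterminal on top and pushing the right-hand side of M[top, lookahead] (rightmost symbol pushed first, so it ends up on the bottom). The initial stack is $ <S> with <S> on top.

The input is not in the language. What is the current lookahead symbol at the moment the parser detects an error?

     Stack        Input        Action
  1  $ <S>        w w t s r $  expand <S> → <G> w <A>
  2  $ <A> w <G>  w w t s r $  expand <G> → λ
  3  $ <A> w      w w t s r $  match w
  4  $ <A>        w t s r $    expand <A> → w t <E>
  5  $ <E> t w    w t s r $    match w
  6  $ <E> t      t s r $      match t
  7  $ <E>        s r $        error: M[<E>, s] is empty

s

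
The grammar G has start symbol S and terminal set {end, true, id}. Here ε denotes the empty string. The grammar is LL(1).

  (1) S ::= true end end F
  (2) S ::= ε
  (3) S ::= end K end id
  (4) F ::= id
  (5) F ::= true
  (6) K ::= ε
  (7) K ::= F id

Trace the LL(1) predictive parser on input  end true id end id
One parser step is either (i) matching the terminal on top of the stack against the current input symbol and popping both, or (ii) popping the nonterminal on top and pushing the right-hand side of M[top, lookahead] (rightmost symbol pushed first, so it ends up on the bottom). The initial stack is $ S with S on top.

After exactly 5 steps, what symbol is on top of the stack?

step 1: stack=$ S  input=end true id end id $  — expand S ::= end K end id
step 2: stack=$ id end K end  input=end true id end id $  — match end
step 3: stack=$ id end K  input=true id end id $  — expand K ::= F id
step 4: stack=$ id end id F  input=true id end id $  — expand F ::= true
step 5: stack=$ id end id true  input=true id end id $  — match true
Stack after step 5: $ id end id (top = id).

id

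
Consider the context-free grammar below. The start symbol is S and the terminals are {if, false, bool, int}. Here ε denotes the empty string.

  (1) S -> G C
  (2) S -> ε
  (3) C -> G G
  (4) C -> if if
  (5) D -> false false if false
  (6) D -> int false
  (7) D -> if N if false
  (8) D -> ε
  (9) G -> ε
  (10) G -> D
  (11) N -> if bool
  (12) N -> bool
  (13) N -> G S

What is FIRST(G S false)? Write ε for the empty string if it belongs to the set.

{false, if, int}

FIRST(D): from D->false false if false we get {false}; from D->int false we get {int}; from D->if N if false we get {if}; from D->ε we get {ε}. So FIRST(D) = {ε, false, if, int}.
FIRST(G): from G->ε we get {ε}; from G->D we get {ε, false, if, int}. So FIRST(G) = {ε, false, if, int}.
FIRST(C): from C->G G we get {ε, false, if, int}; from C->if if we get {if}. So FIRST(C) = {ε, false, if, int}.
FIRST(S): from S->G C we get {ε, false, if, int}; from S->ε we get {ε}. So FIRST(S) = {ε, false, if, int}.
FIRST(N): from N->if bool we get {if}; from N->bool we get {bool}; from N->G S we get {ε, false, if, int}. So FIRST(N) = {ε, bool, false, if, int}.
FIRST(G S false): take FIRST of each symbol in turn, carrying on past any symbol whose FIRST contains ε; result {false, if, int}.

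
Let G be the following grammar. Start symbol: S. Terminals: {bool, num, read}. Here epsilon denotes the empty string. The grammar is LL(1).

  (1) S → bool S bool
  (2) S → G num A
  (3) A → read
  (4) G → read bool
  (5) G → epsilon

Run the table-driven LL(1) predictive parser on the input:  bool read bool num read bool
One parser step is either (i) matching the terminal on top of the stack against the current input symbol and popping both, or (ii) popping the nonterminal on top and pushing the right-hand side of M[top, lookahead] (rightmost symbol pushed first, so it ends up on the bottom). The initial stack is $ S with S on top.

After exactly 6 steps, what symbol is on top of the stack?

num

     Stack                   Input                           Action
  1  $ S                     bool read bool num read bool $  expand S → bool S bool
  2  $ bool S bool           bool read bool num read bool $  match bool
  3  $ bool S                read bool num read bool $       expand S → G num A
  4  $ bool A num G          read bool num read bool $       expand G → read bool
  5  $ bool A num bool read  read bool num read bool $       match read
  6  $ bool A num bool       bool num read bool $            match bool
Stack after step 6: $ bool A num (top = num).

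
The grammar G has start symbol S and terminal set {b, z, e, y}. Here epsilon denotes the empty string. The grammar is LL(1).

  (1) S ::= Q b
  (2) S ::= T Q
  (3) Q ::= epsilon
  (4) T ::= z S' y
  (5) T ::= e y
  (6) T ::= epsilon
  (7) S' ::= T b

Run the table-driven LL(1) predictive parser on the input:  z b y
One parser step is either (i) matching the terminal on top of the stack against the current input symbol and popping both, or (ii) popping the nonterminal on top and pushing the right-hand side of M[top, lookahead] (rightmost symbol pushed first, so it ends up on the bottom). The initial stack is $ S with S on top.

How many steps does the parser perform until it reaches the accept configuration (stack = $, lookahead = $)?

step 1: stack=$ S  input=z b y $  — expand S ::= T Q
step 2: stack=$ Q T  input=z b y $  — expand T ::= z S' y
step 3: stack=$ Q y S' z  input=z b y $  — match z
step 4: stack=$ Q y S'  input=b y $  — expand S' ::= T b
step 5: stack=$ Q y b T  input=b y $  — expand T ::= epsilon
step 6: stack=$ Q y b  input=b y $  — match b
step 7: stack=$ Q y  input=y $  — match y
step 8: stack=$ Q  input=$  — expand Q ::= epsilon
Accept reached after 8 steps.

8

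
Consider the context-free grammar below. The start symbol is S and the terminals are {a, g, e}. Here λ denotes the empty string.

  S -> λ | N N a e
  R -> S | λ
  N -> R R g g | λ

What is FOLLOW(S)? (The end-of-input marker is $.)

{$, a, g}

FIRST(S) = {λ, a, g}  (via N N a e)
FIRST(R) = {λ, a, g}  (via S)
FIRST(N) = {λ, a, g}  (via R R g g)
FOLLOW(S) includes $ since S is the start symbol.
FOLLOW(R): in N->R R g g (occurrence 1), R is followed by R g g with FIRST {a, g}; in N->R R g g (occurrence 2), R is followed by g g with FIRST {g}. Thus FOLLOW(R) = {a, g}.
FOLLOW(S): in R->S, the suffix after S is empty, so FOLLOW(S) ⊇ FOLLOW(R) = {a, g}. Thus FOLLOW(S) = {$, a, g}.
FOLLOW(N): in S->N N a e (occurrence 1), N is followed by N a e with FIRST {a, g}; in S->N N a e (occurrence 2), N is followed by a e with FIRST {a}. Thus FOLLOW(N) = {a, g}.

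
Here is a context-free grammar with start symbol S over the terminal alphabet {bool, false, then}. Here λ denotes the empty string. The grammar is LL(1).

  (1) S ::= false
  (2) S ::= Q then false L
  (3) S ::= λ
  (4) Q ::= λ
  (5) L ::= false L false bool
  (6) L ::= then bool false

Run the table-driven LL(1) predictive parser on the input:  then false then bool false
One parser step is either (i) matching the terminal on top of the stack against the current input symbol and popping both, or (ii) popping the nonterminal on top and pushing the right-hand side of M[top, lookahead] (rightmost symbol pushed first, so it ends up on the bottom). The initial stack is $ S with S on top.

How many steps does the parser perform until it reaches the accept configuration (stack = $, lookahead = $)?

8

step 1: stack=$ S  input=then false then bool false $  — expand S ::= Q then false L
step 2: stack=$ L false then Q  input=then false then bool false $  — expand Q ::= λ
step 3: stack=$ L false then  input=then false then bool false $  — match then
step 4: stack=$ L false  input=false then bool false $  — match false
step 5: stack=$ L  input=then bool false $  — expand L ::= then bool false
step 6: stack=$ false bool then  input=then bool false $  — match then
step 7: stack=$ false bool  input=bool false $  — match bool
step 8: stack=$ false  input=false $  — match false
Accept reached after 8 steps.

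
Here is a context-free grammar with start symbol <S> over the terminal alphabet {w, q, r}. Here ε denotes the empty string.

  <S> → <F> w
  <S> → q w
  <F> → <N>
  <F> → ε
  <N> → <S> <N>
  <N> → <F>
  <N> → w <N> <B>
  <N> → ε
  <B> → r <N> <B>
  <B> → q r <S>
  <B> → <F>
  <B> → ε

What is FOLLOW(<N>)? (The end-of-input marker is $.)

{q, r, w}

FIRST(<S>) = {q, w}  (via <F> w)
FIRST(<F>) = {ε, q, w}  (via <N>)
FIRST(<N>) = {ε, q, w}  (via <S> <N>, <F>)
FIRST(<B>) = {ε, q, r, w}  (via <F>)
FOLLOW(<S>) includes $ since <S> is the start symbol.
FOLLOW(<S>): in <N>→<S> <N>, <S> is followed by <N> with FIRST {ε, q, w}; in <N>→<S> <N>, the suffix after <S> is nullable, so FOLLOW(<S>) ⊇ FOLLOW(<N>) = {q, r, w}; in <B>→q r <S>, the suffix after <S> is empty, so FOLLOW(<S>) ⊇ FOLLOW(<B>) = {q, r, w}. Thus FOLLOW(<S>) = {$, q, r, w}.
FOLLOW(<F>): in <S>→<F> w, <F> is followed by w with FIRST {w}; in <N>→<F>, the suffix after <F> is empty, so FOLLOW(<F>) ⊇ FOLLOW(<N>) = {q, r, w}; in <B>→<F>, the suffix after <F> is empty, so FOLLOW(<F>) ⊇ FOLLOW(<B>) = {q, r, w}. Thus FOLLOW(<F>) = {q, r, w}.
FOLLOW(<N>): in <F>→<N>, the suffix after <N> is empty, so FOLLOW(<N>) ⊇ FOLLOW(<F>) = {q, r, w}; in <N>→<S> <N>, the suffix after <N> is empty (adds nothing new); in <N>→w <N> <B>, <N> is followed by <B> with FIRST {ε, q, r, w}; in <N>→w <N> <B>, the suffix after <N> is nullable (adds nothing new); in <B>→r <N> <B>, <N> is followed by <B> with FIRST {ε, q, r, w}; in <B>→r <N> <B>, the suffix after <N> is nullable, so FOLLOW(<N>) ⊇ FOLLOW(<B>) = {q, r, w}. Thus FOLLOW(<N>) = {q, r, w}.
FOLLOW(<B>): in <N>→w <N> <B>, the suffix after <B> is empty, so FOLLOW(<B>) ⊇ FOLLOW(<N>) = {q, r, w}; in <B>→r <N> <B>, the suffix after <B> is empty (adds nothing new). Thus FOLLOW(<B>) = {q, r, w}.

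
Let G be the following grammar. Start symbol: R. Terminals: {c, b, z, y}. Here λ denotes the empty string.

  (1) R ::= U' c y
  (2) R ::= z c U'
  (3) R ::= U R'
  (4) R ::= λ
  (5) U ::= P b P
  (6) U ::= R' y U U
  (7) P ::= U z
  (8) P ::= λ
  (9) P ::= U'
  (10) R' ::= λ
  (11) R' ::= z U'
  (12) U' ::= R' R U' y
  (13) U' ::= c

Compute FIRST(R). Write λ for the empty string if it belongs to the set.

{λ, b, c, y, z}

FIRST(R'): from R'::=λ we get {λ}; from R'::=z U' we get {z}. So FIRST(R') = {λ, z}.
FIRST(R): from R::=U' c y we get {b, c, y, z}; from R::=z c U' we get {z}; from R::=U R' we get {b, c, y, z}; from R::=λ we get {λ}. So FIRST(R) = {λ, b, c, y, z}.
FIRST(U'): from U'::=R' R U' y we get {b, c, y, z}; from U'::=c we get {c}. So FIRST(U') = {b, c, y, z}.
FIRST(U): from U::=P b P we get {b, c, y, z}; from U::=R' y U U we get {y, z}. So FIRST(U) = {b, c, y, z}.
FIRST(P): from P::=U z we get {b, c, y, z}; from P::=λ we get {λ}; from P::=U' we get {b, c, y, z}. So FIRST(P) = {λ, b, c, y, z}.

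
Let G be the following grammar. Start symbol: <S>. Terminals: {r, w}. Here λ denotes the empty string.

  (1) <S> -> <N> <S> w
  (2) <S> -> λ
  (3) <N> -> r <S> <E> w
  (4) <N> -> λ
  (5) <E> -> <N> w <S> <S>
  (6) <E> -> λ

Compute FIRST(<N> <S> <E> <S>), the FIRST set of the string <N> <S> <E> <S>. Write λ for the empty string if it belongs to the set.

{λ, r, w}

FIRST(<N>): from <N>->r <S> <E> w we get {r}; from <N>->λ we get {λ}. So FIRST(<N>) = {λ, r}.
FIRST(<S>): from <S>-><N> <S> w we get {r, w}; from <S>->λ we get {λ}. So FIRST(<S>) = {λ, r, w}.
FIRST(<E>): from <E>-><N> w <S> <S> we get {r, w}; from <E>->λ we get {λ}. So FIRST(<E>) = {λ, r, w}.
FIRST(<N> <S> <E> <S>): take FIRST of each symbol in turn, carrying on past any symbol whose FIRST contains λ; result {λ, r, w}.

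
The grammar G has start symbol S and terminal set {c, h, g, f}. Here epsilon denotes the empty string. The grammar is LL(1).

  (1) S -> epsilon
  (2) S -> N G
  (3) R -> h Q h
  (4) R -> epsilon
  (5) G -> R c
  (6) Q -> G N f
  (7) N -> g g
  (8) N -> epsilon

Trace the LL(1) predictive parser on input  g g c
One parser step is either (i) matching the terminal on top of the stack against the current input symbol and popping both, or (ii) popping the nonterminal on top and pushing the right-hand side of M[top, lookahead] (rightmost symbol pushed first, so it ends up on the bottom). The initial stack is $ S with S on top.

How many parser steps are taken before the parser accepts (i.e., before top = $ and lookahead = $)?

step 1: stack=$ S  input=g g c $  — expand S -> N G
step 2: stack=$ G N  input=g g c $  — expand N -> g g
step 3: stack=$ G g g  input=g g c $  — match g
step 4: stack=$ G g  input=g c $  — match g
step 5: stack=$ G  input=c $  — expand G -> R c
step 6: stack=$ c R  input=c $  — expand R -> epsilon
step 7: stack=$ c  input=c $  — match c
Accept reached after 7 steps.

7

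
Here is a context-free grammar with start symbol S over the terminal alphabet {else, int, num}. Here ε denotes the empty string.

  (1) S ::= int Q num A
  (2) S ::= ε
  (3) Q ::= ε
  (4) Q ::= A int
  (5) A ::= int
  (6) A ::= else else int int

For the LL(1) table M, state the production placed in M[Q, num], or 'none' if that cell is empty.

FIRST(S) = {ε, int}
FIRST(A) = {else, int}
FIRST(Q) = {ε, else, int}  (via A int)
FOLLOW(S) includes $ since S is the start symbol.
FOLLOW(Q): in S::=int Q num A, Q is followed by num A with FIRST {num}. Thus FOLLOW(Q) = {num}.
For Q ::= ε: FIRST(ε) = {ε}, so it goes in M[Q, t] for t ∈ {}; since ε ∈ FIRST, also for every t ∈ FOLLOW(Q) = {num}.
For Q ::= A int: FIRST(A int) = {else, int}, so it goes in M[Q, t] for t ∈ {else, int}.

Q ::= ε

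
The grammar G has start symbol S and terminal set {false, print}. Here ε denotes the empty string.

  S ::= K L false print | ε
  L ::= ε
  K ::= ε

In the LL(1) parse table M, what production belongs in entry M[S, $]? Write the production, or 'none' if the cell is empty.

S ::= ε

FIRST(L) = {ε}
FIRST(K) = {ε}
FIRST(S) = {ε, false}  (via K L false print)
FOLLOW(S) includes $ since S is the start symbol.
FOLLOW(S): S appears on no right-hand side. Thus FOLLOW(S) = {$}.
For S ::= K L false print: FIRST(K L false print) = {false}, so it goes in M[S, t] for t ∈ {false}.
For S ::= ε: FIRST(ε) = {ε}, so it goes in M[S, t] for t ∈ {}; since ε ∈ FIRST, also for every t ∈ FOLLOW(S) = {$}.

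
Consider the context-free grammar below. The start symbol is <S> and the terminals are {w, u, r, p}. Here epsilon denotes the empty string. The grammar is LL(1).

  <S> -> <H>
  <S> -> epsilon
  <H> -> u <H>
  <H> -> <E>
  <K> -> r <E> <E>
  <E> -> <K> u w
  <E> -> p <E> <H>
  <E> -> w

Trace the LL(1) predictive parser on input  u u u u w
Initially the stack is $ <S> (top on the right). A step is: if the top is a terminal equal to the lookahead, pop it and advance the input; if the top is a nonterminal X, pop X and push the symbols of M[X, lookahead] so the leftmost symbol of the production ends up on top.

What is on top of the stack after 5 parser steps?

<H>

step 1: stack=$ <S>  input=u u u u w $  — expand <S> -> <H>
step 2: stack=$ <H>  input=u u u u w $  — expand <H> -> u <H>
step 3: stack=$ <H> u  input=u u u u w $  — match u
step 4: stack=$ <H>  input=u u u w $  — expand <H> -> u <H>
step 5: stack=$ <H> u  input=u u u w $  — match u
Stack after step 5: $ <H> (top = <H>).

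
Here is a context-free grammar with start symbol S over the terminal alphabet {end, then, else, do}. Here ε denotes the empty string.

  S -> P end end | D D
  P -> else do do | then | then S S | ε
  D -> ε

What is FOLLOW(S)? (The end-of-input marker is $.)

{$, else, end, then}

FIRST(P) = {ε, else, then}
FIRST(D) = {ε}
FIRST(S) = {ε, else, end, then}  (via P end end, D D)
FOLLOW(S) includes $ since S is the start symbol.
FOLLOW(P): in S->P end end, P is followed by end end with FIRST {end}. Thus FOLLOW(P) = {end}.
FOLLOW(S): in P->then S S (occurrence 1), S is followed by S with FIRST {ε, else, end, then}; in P->then S S (occurrence 1), the suffix after S is nullable, so FOLLOW(S) ⊇ FOLLOW(P) = {end}; in P->then S S (occurrence 2), the suffix after S is empty, so FOLLOW(S) ⊇ FOLLOW(P) = {end}. Thus FOLLOW(S) = {$, else, end, then}.
FOLLOW(D): in S->D D (occurrence 1), D is followed by D with FIRST {ε}; in S->D D (occurrence 1), the suffix after D is nullable, so FOLLOW(D) ⊇ FOLLOW(S) = {$, else, end, then}; in S->D D (occurrence 2), the suffix after D is empty, so FOLLOW(D) ⊇ FOLLOW(S) = {$, else, end, then}. Thus FOLLOW(D) = {$, else, end, then}.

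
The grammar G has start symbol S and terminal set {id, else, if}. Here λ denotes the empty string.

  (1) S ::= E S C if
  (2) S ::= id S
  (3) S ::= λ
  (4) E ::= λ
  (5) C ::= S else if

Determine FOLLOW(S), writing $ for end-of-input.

{$, else, id}

FIRST(E) = {λ}
FIRST(S) = {λ, else, id}  (via E S C if)
FIRST(C) = {else, id}  (via S else if)
FOLLOW(S) includes $ since S is the start symbol.
FOLLOW(S): in S::=E S C if, S is followed by C if with FIRST {else, id}; in S::=id S, the suffix after S is empty (adds nothing new); in C::=S else if, S is followed by else if with FIRST {else}. Thus FOLLOW(S) = {$, else, id}.
FOLLOW(E): in S::=E S C if, E is followed by S C if with FIRST {else, id}. Thus FOLLOW(E) = {else, id}.
FOLLOW(C): in S::=E S C if, C is followed by if with FIRST {if}. Thus FOLLOW(C) = {if}.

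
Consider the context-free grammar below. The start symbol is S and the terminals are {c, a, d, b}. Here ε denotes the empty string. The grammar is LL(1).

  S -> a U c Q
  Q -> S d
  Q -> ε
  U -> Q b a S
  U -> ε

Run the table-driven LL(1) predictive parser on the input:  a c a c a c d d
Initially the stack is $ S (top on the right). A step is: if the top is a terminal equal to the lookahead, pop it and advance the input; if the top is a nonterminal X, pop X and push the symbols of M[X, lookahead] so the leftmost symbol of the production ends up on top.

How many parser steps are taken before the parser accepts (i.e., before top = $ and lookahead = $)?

step 1: stack=$ S  input=a c a c a c d d $  — expand S -> a U c Q
step 2: stack=$ Q c U a  input=a c a c a c d d $  — match a
step 3: stack=$ Q c U  input=c a c a c d d $  — expand U -> ε
step 4: stack=$ Q c  input=c a c a c d d $  — match c
step 5: stack=$ Q  input=a c a c d d $  — expand Q -> S d
step 6: stack=$ d S  input=a c a c d d $  — expand S -> a U c Q
step 7: stack=$ d Q c U a  input=a c a c d d $  — match a
step 8: stack=$ d Q c U  input=c a c d d $  — expand U -> ε
step 9: stack=$ d Q c  input=c a c d d $  — match c
step 10: stack=$ d Q  input=a c d d $  — expand Q -> S d
step 11: stack=$ d d S  input=a c d d $  — expand S -> a U c Q
step 12: stack=$ d d Q c U a  input=a c d d $  — match a
step 13: stack=$ d d Q c U  input=c d d $  — expand U -> ε
step 14: stack=$ d d Q c  input=c d d $  — match c
step 15: stack=$ d d Q  input=d d $  — expand Q -> ε
step 16: stack=$ d d  input=d d $  — match d
step 17: stack=$ d  input=d $  — match d
Accept reached after 17 steps.

17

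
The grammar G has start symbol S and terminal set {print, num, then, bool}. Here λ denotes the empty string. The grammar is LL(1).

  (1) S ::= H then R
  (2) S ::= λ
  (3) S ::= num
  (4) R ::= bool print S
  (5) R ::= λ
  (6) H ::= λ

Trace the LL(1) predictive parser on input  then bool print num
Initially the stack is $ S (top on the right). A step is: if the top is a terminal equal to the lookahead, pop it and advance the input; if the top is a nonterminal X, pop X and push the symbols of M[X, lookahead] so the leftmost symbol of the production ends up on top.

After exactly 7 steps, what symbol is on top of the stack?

num

     Stack           Input                  Action
  1  $ S             then bool print num $  expand S ::= H then R
  2  $ R then H      then bool print num $  expand H ::= λ
  3  $ R then        then bool print num $  match then
  4  $ R             bool print num $       expand R ::= bool print S
  5  $ S print bool  bool print num $       match bool
  6  $ S print       print num $            match print
  7  $ S             num $                  expand S ::= num
Stack after step 7: $ num (top = num).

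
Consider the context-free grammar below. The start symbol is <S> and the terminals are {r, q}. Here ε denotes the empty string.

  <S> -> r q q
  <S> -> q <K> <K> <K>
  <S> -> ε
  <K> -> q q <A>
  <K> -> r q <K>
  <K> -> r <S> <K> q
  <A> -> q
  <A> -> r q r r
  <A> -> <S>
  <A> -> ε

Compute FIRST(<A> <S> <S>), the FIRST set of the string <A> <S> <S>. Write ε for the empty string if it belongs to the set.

FIRST(<S>) = {ε, q, r}
FIRST(<K>) = {q, r}
FIRST(<A>) = {ε, q, r}  (via <S>)
FIRST(<A> <S> <S>): take FIRST of each symbol in turn, carrying on past any symbol whose FIRST contains ε; result {ε, q, r}.

{ε, q, r}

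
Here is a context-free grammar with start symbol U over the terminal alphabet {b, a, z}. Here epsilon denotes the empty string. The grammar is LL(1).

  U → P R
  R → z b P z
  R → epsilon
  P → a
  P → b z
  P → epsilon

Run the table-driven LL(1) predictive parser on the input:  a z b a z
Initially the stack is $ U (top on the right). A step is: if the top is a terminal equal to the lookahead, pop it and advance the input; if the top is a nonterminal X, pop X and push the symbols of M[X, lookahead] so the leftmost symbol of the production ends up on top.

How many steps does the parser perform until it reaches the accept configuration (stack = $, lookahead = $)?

step 1: stack=$ U  input=a z b a z $  — expand U → P R
step 2: stack=$ R P  input=a z b a z $  — expand P → a
step 3: stack=$ R a  input=a z b a z $  — match a
step 4: stack=$ R  input=z b a z $  — expand R → z b P z
step 5: stack=$ z P b z  input=z b a z $  — match z
step 6: stack=$ z P b  input=b a z $  — match b
step 7: stack=$ z P  input=a z $  — expand P → a
step 8: stack=$ z a  input=a z $  — match a
step 9: stack=$ z  input=z $  — match z
Accept reached after 9 steps.

9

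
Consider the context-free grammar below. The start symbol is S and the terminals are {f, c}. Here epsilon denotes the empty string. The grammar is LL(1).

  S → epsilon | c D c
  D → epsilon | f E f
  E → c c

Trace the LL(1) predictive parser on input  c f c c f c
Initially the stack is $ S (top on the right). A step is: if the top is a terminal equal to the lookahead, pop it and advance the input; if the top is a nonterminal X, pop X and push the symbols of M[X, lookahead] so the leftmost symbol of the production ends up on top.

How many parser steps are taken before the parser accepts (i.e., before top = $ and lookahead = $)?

9

     Stack      Input          Action
  1  $ S        c f c c f c $  expand S → c D c
  2  $ c D c    c f c c f c $  match c
  3  $ c D      f c c f c $    expand D → f E f
  4  $ c f E f  f c c f c $    match f
  5  $ c f E    c c f c $      expand E → c c
  6  $ c f c c  c c f c $      match c
  7  $ c f c    c f c $        match c
  8  $ c f      f c $          match f
  9  $ c        c $            match c
Accept reached after 9 steps.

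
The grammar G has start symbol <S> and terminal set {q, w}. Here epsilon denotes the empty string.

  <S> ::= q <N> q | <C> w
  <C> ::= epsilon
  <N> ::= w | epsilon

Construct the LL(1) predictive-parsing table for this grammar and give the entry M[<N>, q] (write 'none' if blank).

<N> ::= epsilon

FIRST(<C>): from <C>::=epsilon we get {epsilon}. So FIRST(<C>) = {epsilon}.
FIRST(<N>): from <N>::=w we get {w}; from <N>::=epsilon we get {epsilon}. So FIRST(<N>) = {epsilon, w}.
FIRST(<S>): from <S>::=q <N> q we get {q}; from <S>::=<C> w we get {w}. So FIRST(<S>) = {q, w}.
FOLLOW(<S>) includes $ since <S> is the start symbol.
FOLLOW(<N>): in <S>::=q <N> q, <N> is followed by q with FIRST {q}. Thus FOLLOW(<N>) = {q}.
For <N> ::= w: FIRST(w) = {w}, so it goes in M[<N>, t] for t ∈ {w}.
For <N> ::= epsilon: FIRST(epsilon) = {epsilon}, so it goes in M[<N>, t] for t ∈ {}; since epsilon ∈ FIRST, also for every t ∈ FOLLOW(<N>) = {q}.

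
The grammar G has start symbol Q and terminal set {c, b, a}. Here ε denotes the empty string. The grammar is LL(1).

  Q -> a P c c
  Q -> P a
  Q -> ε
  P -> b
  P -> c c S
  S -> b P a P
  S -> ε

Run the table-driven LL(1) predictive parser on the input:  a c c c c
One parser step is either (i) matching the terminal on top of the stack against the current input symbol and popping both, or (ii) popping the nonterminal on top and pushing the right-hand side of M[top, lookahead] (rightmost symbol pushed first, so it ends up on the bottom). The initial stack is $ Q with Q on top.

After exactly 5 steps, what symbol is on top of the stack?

S

     Stack        Input        Action
  1  $ Q          a c c c c $  expand Q -> a P c c
  2  $ c c P a    a c c c c $  match a
  3  $ c c P      c c c c $    expand P -> c c S
  4  $ c c S c c  c c c c $    match c
  5  $ c c S c    c c c $      match c
Stack after step 5: $ c c S (top = S).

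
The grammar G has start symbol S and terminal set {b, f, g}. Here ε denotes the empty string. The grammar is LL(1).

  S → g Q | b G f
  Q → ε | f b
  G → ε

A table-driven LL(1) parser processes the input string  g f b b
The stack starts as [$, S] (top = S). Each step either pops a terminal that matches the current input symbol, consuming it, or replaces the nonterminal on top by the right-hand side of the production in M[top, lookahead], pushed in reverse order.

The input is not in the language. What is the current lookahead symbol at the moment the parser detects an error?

b

step 1: stack=$ S  input=g f b b $  — expand S → g Q
step 2: stack=$ Q g  input=g f b b $  — match g
step 3: stack=$ Q  input=f b b $  — expand Q → f b
step 4: stack=$ b f  input=f b b $  — match f
step 5: stack=$ b  input=b b $  — match b
step 6: stack=$  input=b $  — error: stack empty but input remains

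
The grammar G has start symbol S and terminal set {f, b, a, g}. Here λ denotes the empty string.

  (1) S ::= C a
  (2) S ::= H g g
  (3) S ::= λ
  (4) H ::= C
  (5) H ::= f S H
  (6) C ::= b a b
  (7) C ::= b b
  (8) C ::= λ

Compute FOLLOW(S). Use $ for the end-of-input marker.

FIRST(C): from C::=b a b we get {b}; from C::=b b we get {b}; from C::=λ we get {λ}. So FIRST(C) = {λ, b}.
FIRST(H): from H::=C we get {λ, b}; from H::=f S H we get {f}. So FIRST(H) = {λ, b, f}.
FIRST(S): from S::=C a we get {a, b}; from S::=H g g we get {b, f, g}; from S::=λ we get {λ}. So FIRST(S) = {λ, a, b, f, g}.
FOLLOW(S) includes $ since S is the start symbol.
FOLLOW(H): in S::=H g g, H is followed by g g with FIRST {g}; in H::=f S H, the suffix after H is empty (adds nothing new). Thus FOLLOW(H) = {g}.
FOLLOW(S): in H::=f S H, S is followed by H with FIRST {λ, b, f}; in H::=f S H, the suffix after S is nullable, so FOLLOW(S) ⊇ FOLLOW(H) = {g}. Thus FOLLOW(S) = {$, b, f, g}.
FOLLOW(C): in S::=C a, C is followed by a with FIRST {a}; in H::=C, the suffix after C is empty, so FOLLOW(C) ⊇ FOLLOW(H) = {g}. Thus FOLLOW(C) = {a, g}.

{$, b, f, g}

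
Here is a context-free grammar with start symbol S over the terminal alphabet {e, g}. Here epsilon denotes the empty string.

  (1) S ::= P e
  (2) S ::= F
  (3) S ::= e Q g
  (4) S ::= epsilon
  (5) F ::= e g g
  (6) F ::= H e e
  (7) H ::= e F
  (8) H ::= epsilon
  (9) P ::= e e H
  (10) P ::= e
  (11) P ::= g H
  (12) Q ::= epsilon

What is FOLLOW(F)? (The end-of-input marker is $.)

{$, e}

FIRST(H): from H::=e F we get {e}; from H::=epsilon we get {epsilon}. So FIRST(H) = {epsilon, e}.
FIRST(P): from P::=e e H we get {e}; from P::=e we get {e}; from P::=g H we get {g}. So FIRST(P) = {e, g}.
FIRST(Q): from Q::=epsilon we get {epsilon}. So FIRST(Q) = {epsilon}.
FIRST(F): from F::=e g g we get {e}; from F::=H e e we get {e}. So FIRST(F) = {e}.
FIRST(S): from S::=P e we get {e, g}; from S::=F we get {e}; from S::=e Q g we get {e}; from S::=epsilon we get {epsilon}. So FIRST(S) = {epsilon, e, g}.
FOLLOW(S) includes $ since S is the start symbol.
FOLLOW(S): S appears on no right-hand side. Thus FOLLOW(S) = {$}.
FOLLOW(P): in S::=P e, P is followed by e with FIRST {e}. Thus FOLLOW(P) = {e}.
FOLLOW(H): in F::=H e e, H is followed by e e with FIRST {e}; in P::=e e H, the suffix after H is empty, so FOLLOW(H) ⊇ FOLLOW(P) = {e}; in P::=g H, the suffix after H is empty, so FOLLOW(H) ⊇ FOLLOW(P) = {e}. Thus FOLLOW(H) = {e}.
FOLLOW(F): in S::=F, the suffix after F is empty, so FOLLOW(F) ⊇ FOLLOW(S) = {$}; in H::=e F, the suffix after F is empty, so FOLLOW(F) ⊇ FOLLOW(H) = {e}. Thus FOLLOW(F) = {$, e}.
FOLLOW(Q): in S::=e Q g, Q is followed by g with FIRST {g}. Thus FOLLOW(Q) = {g}.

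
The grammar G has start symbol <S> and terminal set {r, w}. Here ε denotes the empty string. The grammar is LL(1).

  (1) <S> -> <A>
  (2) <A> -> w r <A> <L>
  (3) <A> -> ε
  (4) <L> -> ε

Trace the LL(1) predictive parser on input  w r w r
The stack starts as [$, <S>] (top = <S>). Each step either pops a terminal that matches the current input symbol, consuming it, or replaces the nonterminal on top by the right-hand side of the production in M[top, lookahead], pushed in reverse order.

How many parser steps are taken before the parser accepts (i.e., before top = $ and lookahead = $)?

step 1: stack=$ <S>  input=w r w r $  — expand <S> -> <A>
step 2: stack=$ <A>  input=w r w r $  — expand <A> -> w r <A> <L>
step 3: stack=$ <L> <A> r w  input=w r w r $  — match w
step 4: stack=$ <L> <A> r  input=r w r $  — match r
step 5: stack=$ <L> <A>  input=w r $  — expand <A> -> w r <A> <L>
step 6: stack=$ <L> <L> <A> r w  input=w r $  — match w
step 7: stack=$ <L> <L> <A> r  input=r $  — match r
step 8: stack=$ <L> <L> <A>  input=$  — expand <A> -> ε
step 9: stack=$ <L> <L>  input=$  — expand <L> -> ε
step 10: stack=$ <L>  input=$  — expand <L> -> ε
Accept reached after 10 steps.

10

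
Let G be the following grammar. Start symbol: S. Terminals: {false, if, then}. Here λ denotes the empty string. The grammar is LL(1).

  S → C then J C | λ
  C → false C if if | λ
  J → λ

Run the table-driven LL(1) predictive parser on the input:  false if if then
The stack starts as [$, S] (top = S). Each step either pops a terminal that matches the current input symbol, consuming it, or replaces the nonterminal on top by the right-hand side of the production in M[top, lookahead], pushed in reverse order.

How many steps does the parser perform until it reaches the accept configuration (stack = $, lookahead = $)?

     Stack                     Input               Action
  1  $ S                       false if if then $  expand S → C then J C
  2  $ C J then C              false if if then $  expand C → false C if if
  3  $ C J then if if C false  false if if then $  match false
  4  $ C J then if if C        if if then $        expand C → λ
  5  $ C J then if if          if if then $        match if
  6  $ C J then if             if then $           match if
  7  $ C J then                then $              match then
  8  $ C J                     $                   expand J → λ
  9  $ C                       $                   expand C → λ
Accept reached after 9 steps.

9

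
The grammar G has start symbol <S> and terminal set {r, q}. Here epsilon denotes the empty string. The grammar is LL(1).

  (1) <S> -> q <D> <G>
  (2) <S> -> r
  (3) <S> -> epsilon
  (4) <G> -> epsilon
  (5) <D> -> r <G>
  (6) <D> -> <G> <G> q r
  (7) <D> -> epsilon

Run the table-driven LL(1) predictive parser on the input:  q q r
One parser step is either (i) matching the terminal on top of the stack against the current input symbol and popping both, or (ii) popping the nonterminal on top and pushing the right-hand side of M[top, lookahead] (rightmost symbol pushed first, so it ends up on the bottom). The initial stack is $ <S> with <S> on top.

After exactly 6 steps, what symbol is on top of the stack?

r

     Stack              Input    Action
  1  $ <S>              q q r $  expand <S> -> q <D> <G>
  2  $ <G> <D> q        q q r $  match q
  3  $ <G> <D>          q r $    expand <D> -> <G> <G> q r
  4  $ <G> r q <G> <G>  q r $    expand <G> -> epsilon
  5  $ <G> r q <G>      q r $    expand <G> -> epsilon
  6  $ <G> r q          q r $    match q
Stack after step 6: $ <G> r (top = r).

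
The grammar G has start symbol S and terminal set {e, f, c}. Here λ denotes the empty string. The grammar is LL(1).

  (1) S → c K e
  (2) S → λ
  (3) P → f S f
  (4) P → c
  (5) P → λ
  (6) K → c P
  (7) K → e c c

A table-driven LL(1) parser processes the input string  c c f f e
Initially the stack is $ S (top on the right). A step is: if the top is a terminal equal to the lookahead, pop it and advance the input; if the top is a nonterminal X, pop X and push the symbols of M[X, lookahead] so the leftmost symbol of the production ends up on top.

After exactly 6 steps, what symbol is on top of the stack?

     Stack      Input        Action
  1  $ S        c c f f e $  expand S → c K e
  2  $ e K c    c c f f e $  match c
  3  $ e K      c f f e $    expand K → c P
  4  $ e P c    c f f e $    match c
  5  $ e P      f f e $      expand P → f S f
  6  $ e f S f  f f e $      match f
Stack after step 6: $ e f S (top = S).

S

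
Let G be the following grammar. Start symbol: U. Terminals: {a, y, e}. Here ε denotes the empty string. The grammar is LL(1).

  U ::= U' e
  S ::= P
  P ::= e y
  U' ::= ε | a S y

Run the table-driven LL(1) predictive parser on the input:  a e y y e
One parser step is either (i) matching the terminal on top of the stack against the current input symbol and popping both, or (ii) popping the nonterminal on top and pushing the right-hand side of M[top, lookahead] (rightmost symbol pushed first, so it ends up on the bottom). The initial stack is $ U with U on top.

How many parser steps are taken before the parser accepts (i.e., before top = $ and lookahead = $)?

9

step 1: stack=$ U  input=a e y y e $  — expand U ::= U' e
step 2: stack=$ e U'  input=a e y y e $  — expand U' ::= a S y
step 3: stack=$ e y S a  input=a e y y e $  — match a
step 4: stack=$ e y S  input=e y y e $  — expand S ::= P
step 5: stack=$ e y P  input=e y y e $  — expand P ::= e y
step 6: stack=$ e y y e  input=e y y e $  — match e
step 7: stack=$ e y y  input=y y e $  — match y
step 8: stack=$ e y  input=y e $  — match y
step 9: stack=$ e  input=e $  — match e
Accept reached after 9 steps.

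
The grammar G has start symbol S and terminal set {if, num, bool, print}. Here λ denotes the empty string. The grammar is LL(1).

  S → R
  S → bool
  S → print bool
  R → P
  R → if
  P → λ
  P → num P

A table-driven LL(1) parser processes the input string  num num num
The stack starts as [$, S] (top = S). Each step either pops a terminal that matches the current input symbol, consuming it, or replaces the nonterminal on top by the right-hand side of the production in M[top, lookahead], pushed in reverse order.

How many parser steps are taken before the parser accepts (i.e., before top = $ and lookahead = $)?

     Stack    Input          Action
  1  $ S      num num num $  expand S → R
  2  $ R      num num num $  expand R → P
  3  $ P      num num num $  expand P → num P
  4  $ P num  num num num $  match num
  5  $ P      num num $      expand P → num P
  6  $ P num  num num $      match num
  7  $ P      num $          expand P → num P
  8  $ P num  num $          match num
  9  $ P      $              expand P → λ
Accept reached after 9 steps.

9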